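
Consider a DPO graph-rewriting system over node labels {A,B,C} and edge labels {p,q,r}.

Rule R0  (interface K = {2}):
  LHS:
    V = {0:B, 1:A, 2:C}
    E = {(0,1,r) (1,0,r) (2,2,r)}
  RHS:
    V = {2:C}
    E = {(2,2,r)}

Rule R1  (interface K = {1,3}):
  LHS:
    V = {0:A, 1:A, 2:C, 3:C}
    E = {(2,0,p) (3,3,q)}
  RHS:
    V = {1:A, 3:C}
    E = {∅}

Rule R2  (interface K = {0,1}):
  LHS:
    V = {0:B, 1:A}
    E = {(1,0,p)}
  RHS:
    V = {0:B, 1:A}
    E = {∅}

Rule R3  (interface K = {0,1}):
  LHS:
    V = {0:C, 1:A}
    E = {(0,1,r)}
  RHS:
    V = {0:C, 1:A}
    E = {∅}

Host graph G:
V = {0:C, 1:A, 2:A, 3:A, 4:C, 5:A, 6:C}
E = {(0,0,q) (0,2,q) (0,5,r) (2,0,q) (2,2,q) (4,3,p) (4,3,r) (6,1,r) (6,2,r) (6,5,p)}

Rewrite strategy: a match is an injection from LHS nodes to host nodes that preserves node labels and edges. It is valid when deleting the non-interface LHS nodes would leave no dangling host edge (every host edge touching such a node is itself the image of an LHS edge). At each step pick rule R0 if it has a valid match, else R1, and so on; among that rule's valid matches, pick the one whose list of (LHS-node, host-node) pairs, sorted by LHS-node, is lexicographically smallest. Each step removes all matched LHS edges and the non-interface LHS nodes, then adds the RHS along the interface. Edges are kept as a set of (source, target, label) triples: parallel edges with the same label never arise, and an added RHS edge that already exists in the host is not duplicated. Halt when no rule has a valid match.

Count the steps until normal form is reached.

Answer: 5

Rewrite trace:
start.  V:7 E:10  edges: 0-q->0 0-q->2 0-r->5 2-q->0 2-q->2 4-p->3 4-r->3 6-r->1 6-r->2 6-p->5
1. fire R3 via {0↦0, 1↦5}  →  V:7 E:9  edges: 0-q->0 0-q->2 2-q->0 2-q->2 4-p->3 4-r->3 6-r->1 6-r->2 6-p->5
2. fire R3 via {0↦4, 1↦3}  →  V:7 E:8  edges: 0-q->0 0-q->2 2-q->0 2-q->2 4-p->3 6-r->1 6-r->2 6-p->5
3. fire R1 via {0↦3, 1↦1, 2↦4, 3↦0}  →  V:5 E:6  edges: 0-q->2 2-q->0 2-q->2 6-r->1 6-r->2 6-p->5
4. fire R3 via {0↦6, 1↦1}  →  V:5 E:5  edges: 0-q->2 2-q->0 2-q->2 6-r->2 6-p->5
5. fire R3 via {0↦6, 1↦2}  →  V:5 E:4  edges: 0-q->2 2-q->0 2-q->2 6-p->5
halt: no rule applies after step 5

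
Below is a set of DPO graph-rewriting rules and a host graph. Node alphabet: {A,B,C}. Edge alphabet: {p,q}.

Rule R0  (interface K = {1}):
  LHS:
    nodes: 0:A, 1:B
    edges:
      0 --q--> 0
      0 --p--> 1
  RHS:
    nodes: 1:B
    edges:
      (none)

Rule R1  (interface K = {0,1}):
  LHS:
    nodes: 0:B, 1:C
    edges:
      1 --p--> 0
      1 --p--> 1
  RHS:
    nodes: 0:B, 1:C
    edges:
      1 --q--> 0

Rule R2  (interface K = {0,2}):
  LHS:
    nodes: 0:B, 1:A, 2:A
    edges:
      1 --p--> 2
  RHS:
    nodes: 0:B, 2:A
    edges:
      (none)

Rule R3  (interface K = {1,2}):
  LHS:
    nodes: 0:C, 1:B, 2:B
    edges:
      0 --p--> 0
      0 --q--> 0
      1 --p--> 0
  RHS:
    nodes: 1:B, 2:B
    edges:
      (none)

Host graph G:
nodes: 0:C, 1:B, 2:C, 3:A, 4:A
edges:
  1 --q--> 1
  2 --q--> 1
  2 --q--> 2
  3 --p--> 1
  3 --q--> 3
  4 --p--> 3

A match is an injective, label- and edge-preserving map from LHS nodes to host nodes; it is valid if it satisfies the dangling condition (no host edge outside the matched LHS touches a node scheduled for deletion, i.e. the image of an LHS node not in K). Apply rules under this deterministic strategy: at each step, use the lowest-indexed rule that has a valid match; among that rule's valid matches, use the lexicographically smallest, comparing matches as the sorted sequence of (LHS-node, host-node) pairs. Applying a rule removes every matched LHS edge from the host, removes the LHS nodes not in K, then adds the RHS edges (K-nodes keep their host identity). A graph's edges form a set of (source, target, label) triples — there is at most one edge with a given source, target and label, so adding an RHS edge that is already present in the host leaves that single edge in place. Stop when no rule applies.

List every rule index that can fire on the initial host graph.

R0: no valid match — 1 raw match, all fail dangling condition
R1: no valid match — LHS pattern not found
R2: 1 valid match — {0↦1, 1↦4, 2↦3}
R3: no valid match — LHS pattern not found

Answer: [R2]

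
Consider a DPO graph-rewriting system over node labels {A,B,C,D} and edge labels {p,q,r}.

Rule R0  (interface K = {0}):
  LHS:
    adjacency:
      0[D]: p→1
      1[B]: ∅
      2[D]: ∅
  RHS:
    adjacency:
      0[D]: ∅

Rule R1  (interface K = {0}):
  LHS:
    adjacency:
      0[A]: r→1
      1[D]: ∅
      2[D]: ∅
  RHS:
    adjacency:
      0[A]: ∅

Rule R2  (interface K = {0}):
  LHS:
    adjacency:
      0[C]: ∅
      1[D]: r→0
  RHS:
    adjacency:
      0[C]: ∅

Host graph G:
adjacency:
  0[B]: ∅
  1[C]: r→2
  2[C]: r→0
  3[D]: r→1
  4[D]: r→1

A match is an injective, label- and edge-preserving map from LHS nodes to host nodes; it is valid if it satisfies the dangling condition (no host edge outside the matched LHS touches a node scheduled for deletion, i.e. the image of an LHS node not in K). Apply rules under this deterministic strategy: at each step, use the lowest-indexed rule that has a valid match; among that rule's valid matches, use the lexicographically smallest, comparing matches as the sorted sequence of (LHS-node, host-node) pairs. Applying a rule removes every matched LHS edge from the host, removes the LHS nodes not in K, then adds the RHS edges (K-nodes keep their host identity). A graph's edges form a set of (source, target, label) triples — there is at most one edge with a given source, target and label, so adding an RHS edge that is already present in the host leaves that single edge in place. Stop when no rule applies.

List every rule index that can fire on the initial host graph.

Answer: [R2]

Steps:
R0: no valid match — LHS pattern not found
R1: no valid match — LHS pattern not found
R2: 2 valid matches — {0↦1, 1↦3}, {0↦1, 1↦4}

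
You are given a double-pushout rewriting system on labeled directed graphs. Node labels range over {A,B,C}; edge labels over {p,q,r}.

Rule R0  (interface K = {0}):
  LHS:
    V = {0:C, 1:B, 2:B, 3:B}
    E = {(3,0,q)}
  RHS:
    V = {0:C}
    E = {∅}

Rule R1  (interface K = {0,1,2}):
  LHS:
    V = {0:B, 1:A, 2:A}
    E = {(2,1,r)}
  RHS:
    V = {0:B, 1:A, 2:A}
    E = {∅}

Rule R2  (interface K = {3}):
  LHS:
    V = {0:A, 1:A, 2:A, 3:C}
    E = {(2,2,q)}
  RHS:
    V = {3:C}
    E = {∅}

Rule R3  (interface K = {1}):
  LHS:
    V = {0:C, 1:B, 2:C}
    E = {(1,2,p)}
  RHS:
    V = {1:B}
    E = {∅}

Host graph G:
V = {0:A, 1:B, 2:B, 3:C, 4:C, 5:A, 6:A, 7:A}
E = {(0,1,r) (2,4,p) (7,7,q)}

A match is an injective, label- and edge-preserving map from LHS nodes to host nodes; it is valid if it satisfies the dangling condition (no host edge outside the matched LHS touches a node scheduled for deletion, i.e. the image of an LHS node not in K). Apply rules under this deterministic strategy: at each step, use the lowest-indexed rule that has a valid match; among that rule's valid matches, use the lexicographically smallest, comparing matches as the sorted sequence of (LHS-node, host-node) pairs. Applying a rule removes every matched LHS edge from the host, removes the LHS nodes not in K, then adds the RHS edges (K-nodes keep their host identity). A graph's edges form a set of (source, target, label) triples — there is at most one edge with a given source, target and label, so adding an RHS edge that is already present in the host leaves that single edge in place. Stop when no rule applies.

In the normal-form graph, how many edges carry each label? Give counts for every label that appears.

[0] host  ⇒  8 nodes, 3 edges  {0-r->1 2-p->4 7-q->7}
[1] R2 @ {0↦5, 1↦6, 2↦7, 3↦3}  ⇒  5 nodes, 2 edges  {0-r->1 2-p->4}
[2] R3 @ {0↦3, 1↦2, 2↦4}  ⇒  3 nodes, 1 edges  {0-r->1}
final graph: no rule applies after step 2
NF edges: [(0, 1, 'r')]

Answer: r:1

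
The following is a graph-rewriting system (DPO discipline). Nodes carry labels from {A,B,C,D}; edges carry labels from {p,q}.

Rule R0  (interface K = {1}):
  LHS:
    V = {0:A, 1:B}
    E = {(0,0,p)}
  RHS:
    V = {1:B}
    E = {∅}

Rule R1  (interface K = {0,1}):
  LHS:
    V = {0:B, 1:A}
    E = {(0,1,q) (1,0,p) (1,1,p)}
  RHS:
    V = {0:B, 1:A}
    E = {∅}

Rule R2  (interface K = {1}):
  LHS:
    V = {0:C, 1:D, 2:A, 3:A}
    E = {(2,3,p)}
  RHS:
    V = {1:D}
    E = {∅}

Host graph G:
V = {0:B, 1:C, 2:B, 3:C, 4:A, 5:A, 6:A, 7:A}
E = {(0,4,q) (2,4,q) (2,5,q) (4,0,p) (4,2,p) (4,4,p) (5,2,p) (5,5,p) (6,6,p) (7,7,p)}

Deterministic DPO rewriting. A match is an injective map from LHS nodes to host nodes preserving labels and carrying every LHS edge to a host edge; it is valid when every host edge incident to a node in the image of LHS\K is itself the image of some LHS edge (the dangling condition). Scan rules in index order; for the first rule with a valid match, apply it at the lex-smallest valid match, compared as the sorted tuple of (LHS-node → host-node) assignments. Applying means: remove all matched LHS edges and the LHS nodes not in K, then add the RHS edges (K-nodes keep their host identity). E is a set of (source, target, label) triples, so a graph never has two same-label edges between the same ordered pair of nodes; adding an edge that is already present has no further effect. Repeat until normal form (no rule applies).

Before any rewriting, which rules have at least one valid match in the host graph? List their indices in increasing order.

R0: 4 valid matches — {0↦6, 1↦0}, {0↦6, 1↦2}, {0↦7, 1↦0} (+1 more)
R1: 3 valid matches — {0↦0, 1↦4}, {0↦2, 1↦4}, {0↦2, 1↦5}
R2: no valid match — LHS pattern not found

Answer: [R0,R1]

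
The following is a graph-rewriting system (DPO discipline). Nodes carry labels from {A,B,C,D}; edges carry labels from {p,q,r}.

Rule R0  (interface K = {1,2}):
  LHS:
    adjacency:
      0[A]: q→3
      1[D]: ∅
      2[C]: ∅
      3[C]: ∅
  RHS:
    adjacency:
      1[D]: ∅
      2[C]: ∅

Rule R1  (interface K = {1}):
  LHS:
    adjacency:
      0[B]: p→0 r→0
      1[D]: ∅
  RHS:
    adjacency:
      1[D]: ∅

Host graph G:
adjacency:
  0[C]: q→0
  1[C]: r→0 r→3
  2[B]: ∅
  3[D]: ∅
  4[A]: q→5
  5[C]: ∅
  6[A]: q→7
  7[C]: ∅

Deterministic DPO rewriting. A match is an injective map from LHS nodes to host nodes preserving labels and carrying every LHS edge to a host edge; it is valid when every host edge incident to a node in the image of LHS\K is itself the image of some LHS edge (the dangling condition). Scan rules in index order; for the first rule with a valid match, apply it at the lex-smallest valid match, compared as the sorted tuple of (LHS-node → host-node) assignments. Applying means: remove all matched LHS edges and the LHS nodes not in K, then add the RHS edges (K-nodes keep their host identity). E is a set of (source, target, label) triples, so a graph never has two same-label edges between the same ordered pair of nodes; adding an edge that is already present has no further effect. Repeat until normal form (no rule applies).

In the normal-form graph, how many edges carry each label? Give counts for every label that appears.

Answer: q:1 r:2

Steps:
initial: |V|=8 |E|=5  E = 0-q->0 1-r->0 1-r->3 4-q->5 6-q->7
step 1: apply R0 at {0↦4, 1↦3, 2↦0, 3↦5}  → |V|=6 |E|=4  E = 0-q->0 1-r->0 1-r->3 6-q->7
step 2: apply R0 at {0↦6, 1↦3, 2↦0, 3↦7}  → |V|=4 |E|=3  E = 0-q->0 1-r->0 1-r->3
final graph: no rule applies after step 2
NF edges: [(0, 0, 'q'), (1, 0, 'r'), (1, 3, 'r')]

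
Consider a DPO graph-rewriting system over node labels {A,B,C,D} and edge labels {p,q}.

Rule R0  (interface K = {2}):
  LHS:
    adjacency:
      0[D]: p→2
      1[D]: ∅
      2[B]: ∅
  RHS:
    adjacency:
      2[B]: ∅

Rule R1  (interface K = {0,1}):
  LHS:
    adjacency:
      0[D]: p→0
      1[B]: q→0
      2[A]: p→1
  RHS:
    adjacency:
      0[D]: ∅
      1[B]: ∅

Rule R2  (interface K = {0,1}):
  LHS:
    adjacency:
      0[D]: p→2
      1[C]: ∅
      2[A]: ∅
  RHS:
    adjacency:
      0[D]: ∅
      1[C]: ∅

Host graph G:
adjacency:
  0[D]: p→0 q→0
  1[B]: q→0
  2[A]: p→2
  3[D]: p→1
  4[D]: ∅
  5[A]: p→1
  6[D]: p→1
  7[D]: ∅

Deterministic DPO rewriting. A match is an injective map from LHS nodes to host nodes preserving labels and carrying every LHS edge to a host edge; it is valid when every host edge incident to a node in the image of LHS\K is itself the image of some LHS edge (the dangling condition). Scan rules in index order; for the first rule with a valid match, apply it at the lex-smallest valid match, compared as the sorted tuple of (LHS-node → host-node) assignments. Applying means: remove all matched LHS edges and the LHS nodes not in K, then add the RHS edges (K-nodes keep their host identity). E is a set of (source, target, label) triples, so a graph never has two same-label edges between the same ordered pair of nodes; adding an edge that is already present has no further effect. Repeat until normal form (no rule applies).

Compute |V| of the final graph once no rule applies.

start.  V:8 E:7  edges: 0-p->0 0-q->0 1-q->0 2-p->2 3-p->1 5-p->1 6-p->1
1. fire R0 via {0↦3, 1↦4, 2↦1}  →  V:6 E:6  edges: 0-p->0 0-q->0 1-q->0 2-p->2 5-p->1 6-p->1
2. fire R0 via {0↦6, 1↦7, 2↦1}  →  V:4 E:5  edges: 0-p->0 0-q->0 1-q->0 2-p->2 5-p->1
3. fire R1 via {0↦0, 1↦1, 2↦5}  →  V:3 E:2  edges: 0-q->0 2-p->2
final graph: no rule applies after step 3
NF nodes: {0:D, 1:B, 2:A}

Answer: 3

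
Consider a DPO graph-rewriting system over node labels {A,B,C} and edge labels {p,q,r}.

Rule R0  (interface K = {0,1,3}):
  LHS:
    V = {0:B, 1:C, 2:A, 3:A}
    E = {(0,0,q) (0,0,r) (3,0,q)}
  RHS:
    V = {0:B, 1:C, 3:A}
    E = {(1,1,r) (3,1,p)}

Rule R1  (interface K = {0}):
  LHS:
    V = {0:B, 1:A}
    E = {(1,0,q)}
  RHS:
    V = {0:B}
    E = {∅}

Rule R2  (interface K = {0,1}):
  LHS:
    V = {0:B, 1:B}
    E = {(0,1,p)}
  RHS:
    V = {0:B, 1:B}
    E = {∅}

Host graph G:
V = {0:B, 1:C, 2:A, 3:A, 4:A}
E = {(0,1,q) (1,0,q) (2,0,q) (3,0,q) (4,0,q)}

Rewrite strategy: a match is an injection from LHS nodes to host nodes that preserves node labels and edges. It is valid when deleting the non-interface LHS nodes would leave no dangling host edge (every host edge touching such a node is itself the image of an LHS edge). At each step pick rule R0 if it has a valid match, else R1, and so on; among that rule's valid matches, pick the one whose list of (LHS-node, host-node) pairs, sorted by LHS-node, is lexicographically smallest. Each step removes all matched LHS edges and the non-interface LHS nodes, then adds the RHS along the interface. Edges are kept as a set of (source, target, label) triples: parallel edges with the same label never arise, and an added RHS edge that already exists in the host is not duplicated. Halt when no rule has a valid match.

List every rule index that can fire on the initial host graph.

R0: no valid match — LHS pattern not found
R1: 3 valid matches — {0↦0, 1↦2}, {0↦0, 1↦3}, {0↦0, 1↦4}
R2: no valid match — LHS pattern not found

Answer: [R1]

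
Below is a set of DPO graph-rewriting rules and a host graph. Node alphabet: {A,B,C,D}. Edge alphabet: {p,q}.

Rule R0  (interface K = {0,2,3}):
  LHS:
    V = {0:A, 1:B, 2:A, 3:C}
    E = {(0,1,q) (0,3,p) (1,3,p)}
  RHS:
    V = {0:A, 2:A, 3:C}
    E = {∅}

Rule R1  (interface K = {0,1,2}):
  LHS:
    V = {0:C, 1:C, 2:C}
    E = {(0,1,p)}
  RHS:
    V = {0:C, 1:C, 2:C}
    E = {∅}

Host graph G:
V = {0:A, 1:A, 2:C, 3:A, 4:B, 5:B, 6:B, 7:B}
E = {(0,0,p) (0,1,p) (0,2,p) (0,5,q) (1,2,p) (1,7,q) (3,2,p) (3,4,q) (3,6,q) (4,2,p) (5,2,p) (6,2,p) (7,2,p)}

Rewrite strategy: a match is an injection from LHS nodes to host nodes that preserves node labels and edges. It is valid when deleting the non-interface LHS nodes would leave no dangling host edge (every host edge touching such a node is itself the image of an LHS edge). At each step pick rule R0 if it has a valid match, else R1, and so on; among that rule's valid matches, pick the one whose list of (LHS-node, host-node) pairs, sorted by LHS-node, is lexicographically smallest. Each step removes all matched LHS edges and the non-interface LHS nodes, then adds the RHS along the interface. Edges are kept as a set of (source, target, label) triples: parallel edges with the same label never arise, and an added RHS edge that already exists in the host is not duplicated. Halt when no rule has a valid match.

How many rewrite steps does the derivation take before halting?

[0] host  ⇒  8 nodes, 13 edges  {0-p->0 0-p->1 0-p->2 0-q->5 1-p->2 1-q->7 3-p->2 3-q->4 3-q->6 4-p->2 5-p->2 6-p->2 7-p->2}
[1] R0 @ {0↦0, 1↦5, 2↦1, 3↦2}  ⇒  7 nodes, 10 edges  {0-p->0 0-p->1 1-p->2 1-q->7 3-p->2 3-q->4 3-q->6 4-p->2 6-p->2 7-p->2}
[2] R0 @ {0↦1, 1↦7, 2↦0, 3↦2}  ⇒  6 nodes, 7 edges  {0-p->0 0-p->1 3-p->2 3-q->4 3-q->6 4-p->2 6-p->2}
[3] R0 @ {0↦3, 1↦4, 2↦0, 3↦2}  ⇒  5 nodes, 4 edges  {0-p->0 0-p->1 3-q->6 6-p->2}
halt: no rule applies after step 3

Answer: 3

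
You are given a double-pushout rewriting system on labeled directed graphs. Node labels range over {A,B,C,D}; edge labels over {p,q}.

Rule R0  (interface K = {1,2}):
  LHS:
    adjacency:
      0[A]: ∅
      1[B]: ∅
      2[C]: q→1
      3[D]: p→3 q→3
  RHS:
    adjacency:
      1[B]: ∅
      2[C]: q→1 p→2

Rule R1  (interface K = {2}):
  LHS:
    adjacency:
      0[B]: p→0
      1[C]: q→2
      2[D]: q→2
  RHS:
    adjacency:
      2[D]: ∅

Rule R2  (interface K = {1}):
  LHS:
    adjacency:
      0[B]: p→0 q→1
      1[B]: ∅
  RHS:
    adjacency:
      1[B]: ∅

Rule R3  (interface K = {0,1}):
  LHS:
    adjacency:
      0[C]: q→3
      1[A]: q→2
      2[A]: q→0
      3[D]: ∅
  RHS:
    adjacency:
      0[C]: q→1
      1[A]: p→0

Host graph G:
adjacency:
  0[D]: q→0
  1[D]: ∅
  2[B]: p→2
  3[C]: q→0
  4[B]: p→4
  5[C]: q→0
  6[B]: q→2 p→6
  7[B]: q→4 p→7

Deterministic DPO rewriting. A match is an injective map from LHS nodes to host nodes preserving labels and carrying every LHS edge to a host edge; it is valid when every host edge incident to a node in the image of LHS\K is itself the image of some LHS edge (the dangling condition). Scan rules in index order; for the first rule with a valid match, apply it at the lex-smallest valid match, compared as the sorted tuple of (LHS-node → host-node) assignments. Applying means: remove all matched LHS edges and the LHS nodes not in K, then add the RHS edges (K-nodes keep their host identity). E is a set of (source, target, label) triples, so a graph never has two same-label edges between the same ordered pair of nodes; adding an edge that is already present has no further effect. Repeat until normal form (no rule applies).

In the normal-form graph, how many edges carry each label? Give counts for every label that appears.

Answer: p:1 q:1

Steps:
start.  V:8 E:9  edges: 0-q->0 2-p->2 3-q->0 4-p->4 5-q->0 6-q->2 6-p->6 7-q->4 7-p->7
1. fire R2 via {0↦6, 1↦2}  →  V:7 E:7  edges: 0-q->0 2-p->2 3-q->0 4-p->4 5-q->0 7-q->4 7-p->7
2. fire R1 via {0↦2, 1↦3, 2↦0}  →  V:5 E:4  edges: 4-p->4 5-q->0 7-q->4 7-p->7
3. fire R2 via {0↦7, 1↦4}  →  V:4 E:2  edges: 4-p->4 5-q->0
halt: no rule applies after step 3
NF edges: [(4, 4, 'p'), (5, 0, 'q')]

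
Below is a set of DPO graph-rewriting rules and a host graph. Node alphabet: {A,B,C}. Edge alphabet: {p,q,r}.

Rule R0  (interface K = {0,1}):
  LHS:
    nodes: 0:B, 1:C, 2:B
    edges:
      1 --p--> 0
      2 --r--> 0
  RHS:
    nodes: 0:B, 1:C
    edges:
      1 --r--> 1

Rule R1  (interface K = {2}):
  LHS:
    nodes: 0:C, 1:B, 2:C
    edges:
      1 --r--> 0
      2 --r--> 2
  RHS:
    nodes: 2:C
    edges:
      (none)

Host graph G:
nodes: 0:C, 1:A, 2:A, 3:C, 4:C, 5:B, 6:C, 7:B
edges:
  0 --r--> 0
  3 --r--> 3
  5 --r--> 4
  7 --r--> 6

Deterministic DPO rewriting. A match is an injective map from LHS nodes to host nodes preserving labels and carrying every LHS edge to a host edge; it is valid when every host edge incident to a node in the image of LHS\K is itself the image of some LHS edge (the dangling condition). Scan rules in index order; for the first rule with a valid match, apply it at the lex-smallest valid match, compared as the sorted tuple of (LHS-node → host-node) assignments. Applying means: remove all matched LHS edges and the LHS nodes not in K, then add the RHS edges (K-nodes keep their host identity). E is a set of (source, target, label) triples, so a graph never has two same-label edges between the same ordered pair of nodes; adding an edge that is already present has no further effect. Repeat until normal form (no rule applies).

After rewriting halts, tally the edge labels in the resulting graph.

Answer: (no edges)

Rewrite trace:
[0] host  ⇒  8 nodes, 4 edges  {0-r->0 3-r->3 5-r->4 7-r->6}
[1] R1 @ {0↦4, 1↦5, 2↦0}  ⇒  6 nodes, 2 edges  {3-r->3 7-r->6}
[2] R1 @ {0↦6, 1↦7, 2↦3}  ⇒  4 nodes, 0 edges  {∅}
final graph: no rule applies after step 2
NF edges: []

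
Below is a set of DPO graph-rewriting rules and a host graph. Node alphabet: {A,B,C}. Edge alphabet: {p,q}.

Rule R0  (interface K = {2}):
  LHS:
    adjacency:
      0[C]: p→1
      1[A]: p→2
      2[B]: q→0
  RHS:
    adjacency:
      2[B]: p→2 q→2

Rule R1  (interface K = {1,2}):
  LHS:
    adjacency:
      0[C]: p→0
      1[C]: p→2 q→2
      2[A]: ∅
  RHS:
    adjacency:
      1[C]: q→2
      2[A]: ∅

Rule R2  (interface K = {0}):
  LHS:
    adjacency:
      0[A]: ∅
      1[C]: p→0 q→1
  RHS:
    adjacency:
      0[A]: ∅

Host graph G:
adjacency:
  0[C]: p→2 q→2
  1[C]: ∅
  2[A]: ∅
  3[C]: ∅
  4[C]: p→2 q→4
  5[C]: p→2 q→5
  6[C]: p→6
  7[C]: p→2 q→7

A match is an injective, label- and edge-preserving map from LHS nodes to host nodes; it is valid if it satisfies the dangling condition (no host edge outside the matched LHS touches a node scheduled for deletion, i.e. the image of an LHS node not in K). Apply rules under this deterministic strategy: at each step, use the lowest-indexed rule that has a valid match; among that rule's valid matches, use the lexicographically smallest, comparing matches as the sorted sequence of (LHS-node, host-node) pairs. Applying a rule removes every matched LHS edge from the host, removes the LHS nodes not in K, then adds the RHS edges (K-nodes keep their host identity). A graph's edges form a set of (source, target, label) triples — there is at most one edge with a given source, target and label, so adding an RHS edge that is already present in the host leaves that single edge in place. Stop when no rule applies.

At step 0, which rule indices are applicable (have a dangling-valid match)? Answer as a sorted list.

R0: no valid match — LHS pattern not found
R1: 1 valid match — {0↦6, 1↦0, 2↦2}
R2: 3 valid matches — {0↦2, 1↦4}, {0↦2, 1↦5}, {0↦2, 1↦7}

Answer: [R1,R2]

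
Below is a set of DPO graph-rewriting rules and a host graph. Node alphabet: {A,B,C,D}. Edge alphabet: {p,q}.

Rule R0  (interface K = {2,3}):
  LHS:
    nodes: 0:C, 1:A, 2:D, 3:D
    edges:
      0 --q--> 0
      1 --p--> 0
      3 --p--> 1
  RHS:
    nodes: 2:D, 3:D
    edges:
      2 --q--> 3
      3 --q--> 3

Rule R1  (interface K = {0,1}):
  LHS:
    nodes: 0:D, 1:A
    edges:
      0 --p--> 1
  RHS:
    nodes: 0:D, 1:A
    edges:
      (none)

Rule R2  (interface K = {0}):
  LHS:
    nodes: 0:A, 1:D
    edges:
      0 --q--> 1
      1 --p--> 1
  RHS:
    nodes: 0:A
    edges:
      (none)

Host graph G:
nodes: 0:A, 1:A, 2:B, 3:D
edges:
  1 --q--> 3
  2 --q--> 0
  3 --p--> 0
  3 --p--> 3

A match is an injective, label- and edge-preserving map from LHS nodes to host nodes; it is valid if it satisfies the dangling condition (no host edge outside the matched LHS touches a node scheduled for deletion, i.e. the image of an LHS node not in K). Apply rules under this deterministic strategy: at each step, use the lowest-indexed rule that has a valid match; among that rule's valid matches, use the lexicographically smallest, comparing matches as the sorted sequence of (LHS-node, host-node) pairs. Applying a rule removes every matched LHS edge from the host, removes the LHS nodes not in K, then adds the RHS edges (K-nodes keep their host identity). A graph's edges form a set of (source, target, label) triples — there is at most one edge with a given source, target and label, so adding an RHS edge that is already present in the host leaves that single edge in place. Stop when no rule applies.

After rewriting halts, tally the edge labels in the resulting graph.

initial: |V|=4 |E|=4  E = 1-q->3 2-q->0 3-p->0 3-p->3
step 1: apply R1 at {0↦3, 1↦0}  → |V|=4 |E|=3  E = 1-q->3 2-q->0 3-p->3
step 2: apply R2 at {0↦1, 1↦3}  → |V|=3 |E|=1  E = 2-q->0
final graph: no rule applies after step 2
NF edges: [(2, 0, 'q')]

Answer: q:1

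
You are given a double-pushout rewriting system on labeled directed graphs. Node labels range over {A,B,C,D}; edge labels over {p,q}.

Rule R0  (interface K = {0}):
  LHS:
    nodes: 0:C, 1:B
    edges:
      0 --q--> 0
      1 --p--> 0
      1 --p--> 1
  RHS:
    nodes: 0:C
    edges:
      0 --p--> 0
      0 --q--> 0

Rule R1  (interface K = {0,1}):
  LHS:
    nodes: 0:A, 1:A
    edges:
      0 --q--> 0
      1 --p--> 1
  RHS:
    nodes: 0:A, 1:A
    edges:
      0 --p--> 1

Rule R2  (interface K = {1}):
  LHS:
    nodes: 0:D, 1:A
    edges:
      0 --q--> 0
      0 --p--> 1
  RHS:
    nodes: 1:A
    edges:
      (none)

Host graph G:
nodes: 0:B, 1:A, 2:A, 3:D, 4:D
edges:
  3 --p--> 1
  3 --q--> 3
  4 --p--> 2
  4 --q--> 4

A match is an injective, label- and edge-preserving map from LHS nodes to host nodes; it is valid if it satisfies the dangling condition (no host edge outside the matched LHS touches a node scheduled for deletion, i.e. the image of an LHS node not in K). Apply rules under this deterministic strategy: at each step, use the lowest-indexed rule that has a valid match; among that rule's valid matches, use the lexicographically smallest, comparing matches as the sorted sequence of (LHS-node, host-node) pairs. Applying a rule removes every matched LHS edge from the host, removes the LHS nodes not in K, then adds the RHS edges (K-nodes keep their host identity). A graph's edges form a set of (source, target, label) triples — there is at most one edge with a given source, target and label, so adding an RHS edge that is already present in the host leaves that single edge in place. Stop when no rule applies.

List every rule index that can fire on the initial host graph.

Answer: [R2]

Steps:
R0: no valid match — LHS pattern not found
R1: no valid match — LHS pattern not found
R2: 2 valid matches — {0↦3, 1↦1}, {0↦4, 1↦2}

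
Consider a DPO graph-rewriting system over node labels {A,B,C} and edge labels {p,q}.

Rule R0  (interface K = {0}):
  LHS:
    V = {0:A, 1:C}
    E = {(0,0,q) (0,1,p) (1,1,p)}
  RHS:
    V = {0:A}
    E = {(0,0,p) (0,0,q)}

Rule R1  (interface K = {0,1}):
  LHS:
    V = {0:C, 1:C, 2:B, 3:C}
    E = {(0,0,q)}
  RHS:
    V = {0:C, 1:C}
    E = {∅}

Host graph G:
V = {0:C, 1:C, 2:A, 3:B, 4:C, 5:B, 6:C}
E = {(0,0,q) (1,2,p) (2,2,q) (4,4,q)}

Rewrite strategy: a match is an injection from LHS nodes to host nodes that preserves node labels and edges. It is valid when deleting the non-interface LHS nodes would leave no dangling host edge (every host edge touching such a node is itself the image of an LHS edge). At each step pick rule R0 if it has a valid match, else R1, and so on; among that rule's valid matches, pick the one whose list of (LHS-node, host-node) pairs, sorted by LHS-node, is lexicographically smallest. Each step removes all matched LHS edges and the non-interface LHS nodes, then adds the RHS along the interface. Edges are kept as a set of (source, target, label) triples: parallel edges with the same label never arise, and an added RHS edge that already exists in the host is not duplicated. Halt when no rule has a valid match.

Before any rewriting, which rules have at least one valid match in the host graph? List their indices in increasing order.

Answer: [R1]

Rewrite trace:
R0: no valid match — LHS pattern not found
R1: 8 valid matches — {0↦0, 1↦1, 2↦3, 3↦6}, {0↦0, 1↦1, 2↦5, 3↦6}, {0↦0, 1↦4, 2↦3, 3↦6} (+5 more)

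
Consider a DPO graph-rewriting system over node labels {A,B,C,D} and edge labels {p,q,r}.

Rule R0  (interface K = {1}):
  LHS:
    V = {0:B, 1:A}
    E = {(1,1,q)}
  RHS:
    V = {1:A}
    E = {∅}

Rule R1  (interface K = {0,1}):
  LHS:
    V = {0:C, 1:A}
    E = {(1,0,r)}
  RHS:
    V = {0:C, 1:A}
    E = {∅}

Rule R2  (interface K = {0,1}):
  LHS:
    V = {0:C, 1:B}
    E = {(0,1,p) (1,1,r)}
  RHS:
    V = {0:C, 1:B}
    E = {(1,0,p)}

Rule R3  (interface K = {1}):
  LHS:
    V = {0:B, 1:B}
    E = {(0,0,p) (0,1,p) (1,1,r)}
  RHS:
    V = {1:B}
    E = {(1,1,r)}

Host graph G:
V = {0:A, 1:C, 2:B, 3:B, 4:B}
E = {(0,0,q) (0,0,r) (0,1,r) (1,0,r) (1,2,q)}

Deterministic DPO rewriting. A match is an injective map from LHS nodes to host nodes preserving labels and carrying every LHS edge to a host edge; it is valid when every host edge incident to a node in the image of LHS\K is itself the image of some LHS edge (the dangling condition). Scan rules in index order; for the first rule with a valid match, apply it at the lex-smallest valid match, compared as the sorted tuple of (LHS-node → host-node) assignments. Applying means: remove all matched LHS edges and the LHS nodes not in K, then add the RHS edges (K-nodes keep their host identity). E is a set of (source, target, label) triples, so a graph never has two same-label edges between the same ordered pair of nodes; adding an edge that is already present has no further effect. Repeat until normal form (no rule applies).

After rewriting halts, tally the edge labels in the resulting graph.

Answer: q:1 r:2

Rewrite trace:
start.  V:5 E:5  edges: 0-q->0 0-r->0 0-r->1 1-r->0 1-q->2
1. fire R0 via {0↦3, 1↦0}  →  V:4 E:4  edges: 0-r->0 0-r->1 1-r->0 1-q->2
2. fire R1 via {0↦1, 1↦0}  →  V:4 E:3  edges: 0-r->0 1-r->0 1-q->2
normal form: no rule applies after step 2
NF edges: [(0, 0, 'r'), (1, 0, 'r'), (1, 2, 'q')]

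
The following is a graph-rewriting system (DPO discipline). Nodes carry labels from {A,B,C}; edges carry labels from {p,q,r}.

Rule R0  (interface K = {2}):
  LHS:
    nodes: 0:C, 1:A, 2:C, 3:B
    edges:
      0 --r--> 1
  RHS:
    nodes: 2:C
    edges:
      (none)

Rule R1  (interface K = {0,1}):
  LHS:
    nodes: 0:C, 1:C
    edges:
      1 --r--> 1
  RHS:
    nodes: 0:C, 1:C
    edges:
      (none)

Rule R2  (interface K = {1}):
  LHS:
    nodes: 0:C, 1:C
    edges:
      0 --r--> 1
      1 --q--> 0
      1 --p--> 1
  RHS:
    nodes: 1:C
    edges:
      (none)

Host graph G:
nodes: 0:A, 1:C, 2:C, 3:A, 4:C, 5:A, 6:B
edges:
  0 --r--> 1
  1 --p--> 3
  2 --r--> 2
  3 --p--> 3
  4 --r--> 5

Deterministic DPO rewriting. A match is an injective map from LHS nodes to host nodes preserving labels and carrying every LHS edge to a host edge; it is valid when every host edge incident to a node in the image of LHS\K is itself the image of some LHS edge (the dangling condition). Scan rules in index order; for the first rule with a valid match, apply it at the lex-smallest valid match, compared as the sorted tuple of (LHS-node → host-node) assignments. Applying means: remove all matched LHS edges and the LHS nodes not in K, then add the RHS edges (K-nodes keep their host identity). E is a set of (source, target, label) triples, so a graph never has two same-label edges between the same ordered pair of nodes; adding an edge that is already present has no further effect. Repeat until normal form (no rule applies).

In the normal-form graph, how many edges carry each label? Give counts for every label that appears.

Answer: p:2 r:1

Derivation:
[0] host  ⇒  7 nodes, 5 edges  {0-r->1 1-p->3 2-r->2 3-p->3 4-r->5}
[1] R0 @ {0↦4, 1↦5, 2↦1, 3↦6}  ⇒  4 nodes, 4 edges  {0-r->1 1-p->3 2-r->2 3-p->3}
[2] R1 @ {0↦1, 1↦2}  ⇒  4 nodes, 3 edges  {0-r->1 1-p->3 3-p->3}
halt: no rule applies after step 2
NF edges: [(0, 1, 'r'), (1, 3, 'p'), (3, 3, 'p')]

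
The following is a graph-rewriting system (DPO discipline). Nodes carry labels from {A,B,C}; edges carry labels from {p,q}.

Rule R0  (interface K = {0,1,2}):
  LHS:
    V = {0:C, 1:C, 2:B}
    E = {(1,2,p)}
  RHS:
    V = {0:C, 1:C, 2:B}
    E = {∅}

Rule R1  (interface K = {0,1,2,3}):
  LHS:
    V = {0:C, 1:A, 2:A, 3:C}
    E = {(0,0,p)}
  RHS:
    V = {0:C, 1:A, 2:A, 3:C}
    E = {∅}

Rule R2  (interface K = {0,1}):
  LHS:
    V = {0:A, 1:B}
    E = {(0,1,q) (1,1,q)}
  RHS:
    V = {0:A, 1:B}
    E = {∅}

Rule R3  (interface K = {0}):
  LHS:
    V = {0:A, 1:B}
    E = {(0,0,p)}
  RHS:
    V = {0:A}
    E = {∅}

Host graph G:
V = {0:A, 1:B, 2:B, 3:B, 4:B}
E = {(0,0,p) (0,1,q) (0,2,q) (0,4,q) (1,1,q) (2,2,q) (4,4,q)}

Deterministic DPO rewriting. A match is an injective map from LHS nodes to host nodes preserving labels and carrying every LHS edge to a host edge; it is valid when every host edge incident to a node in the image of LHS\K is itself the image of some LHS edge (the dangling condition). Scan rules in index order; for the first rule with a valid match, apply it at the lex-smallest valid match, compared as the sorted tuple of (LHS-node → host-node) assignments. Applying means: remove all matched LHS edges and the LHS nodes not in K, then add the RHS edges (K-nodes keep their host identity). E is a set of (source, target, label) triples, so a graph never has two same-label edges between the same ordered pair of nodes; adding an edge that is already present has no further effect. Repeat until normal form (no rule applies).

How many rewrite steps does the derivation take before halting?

initial: |V|=5 |E|=7  E = 0-p->0 0-q->1 0-q->2 0-q->4 1-q->1 2-q->2 4-q->4
step 1: apply R2 at {0↦0, 1↦1}  → |V|=5 |E|=5  E = 0-p->0 0-q->2 0-q->4 2-q->2 4-q->4
step 2: apply R2 at {0↦0, 1↦2}  → |V|=5 |E|=3  E = 0-p->0 0-q->4 4-q->4
step 3: apply R2 at {0↦0, 1↦4}  → |V|=5 |E|=1  E = 0-p->0
step 4: apply R3 at {0↦0, 1↦1}  → |V|=4 |E|=0  E = ∅
final graph: no rule applies after step 4

Answer: 4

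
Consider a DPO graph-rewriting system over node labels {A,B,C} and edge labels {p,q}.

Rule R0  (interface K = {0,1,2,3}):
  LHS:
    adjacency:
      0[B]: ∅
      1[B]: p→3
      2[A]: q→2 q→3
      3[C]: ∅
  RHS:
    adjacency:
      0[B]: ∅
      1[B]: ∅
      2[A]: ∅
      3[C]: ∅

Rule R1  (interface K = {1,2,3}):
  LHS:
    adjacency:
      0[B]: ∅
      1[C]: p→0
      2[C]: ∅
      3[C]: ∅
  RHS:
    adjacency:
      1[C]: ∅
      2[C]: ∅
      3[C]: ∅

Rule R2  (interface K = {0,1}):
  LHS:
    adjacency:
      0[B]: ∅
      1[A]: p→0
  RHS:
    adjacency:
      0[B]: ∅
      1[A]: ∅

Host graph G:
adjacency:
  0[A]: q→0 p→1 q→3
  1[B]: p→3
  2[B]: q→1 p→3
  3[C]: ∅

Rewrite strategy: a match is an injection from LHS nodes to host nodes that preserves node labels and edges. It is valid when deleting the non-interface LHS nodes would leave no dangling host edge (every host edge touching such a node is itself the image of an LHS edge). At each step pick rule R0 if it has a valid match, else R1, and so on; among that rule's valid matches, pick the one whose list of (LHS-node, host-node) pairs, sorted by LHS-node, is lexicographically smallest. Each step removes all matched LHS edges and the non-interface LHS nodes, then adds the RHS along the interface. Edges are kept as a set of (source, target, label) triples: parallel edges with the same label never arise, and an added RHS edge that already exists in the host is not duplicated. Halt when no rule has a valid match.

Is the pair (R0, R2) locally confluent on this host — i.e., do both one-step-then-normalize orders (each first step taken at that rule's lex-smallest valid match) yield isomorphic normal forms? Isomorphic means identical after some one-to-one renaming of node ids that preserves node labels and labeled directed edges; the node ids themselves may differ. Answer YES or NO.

Answer: YES

Derivation:
branch R0-first: apply at {0↦1, 1↦2, 2↦0, 3↦3} → |E|=3, then 1 more step(s) → NF |V|=4 |E|=2 V={0:A, 1:B, 2:B, 3:C} E=1-p->3 2-q->1
branch R2-first: apply at {0↦1, 1↦0} → |E|=5, then 1 more step(s) → NF |V|=4 |E|=2 V={0:A, 1:B, 2:B, 3:C} E=1-p->3 2-q->1
graphs isomorphic (equal up to label-preserving node renaming)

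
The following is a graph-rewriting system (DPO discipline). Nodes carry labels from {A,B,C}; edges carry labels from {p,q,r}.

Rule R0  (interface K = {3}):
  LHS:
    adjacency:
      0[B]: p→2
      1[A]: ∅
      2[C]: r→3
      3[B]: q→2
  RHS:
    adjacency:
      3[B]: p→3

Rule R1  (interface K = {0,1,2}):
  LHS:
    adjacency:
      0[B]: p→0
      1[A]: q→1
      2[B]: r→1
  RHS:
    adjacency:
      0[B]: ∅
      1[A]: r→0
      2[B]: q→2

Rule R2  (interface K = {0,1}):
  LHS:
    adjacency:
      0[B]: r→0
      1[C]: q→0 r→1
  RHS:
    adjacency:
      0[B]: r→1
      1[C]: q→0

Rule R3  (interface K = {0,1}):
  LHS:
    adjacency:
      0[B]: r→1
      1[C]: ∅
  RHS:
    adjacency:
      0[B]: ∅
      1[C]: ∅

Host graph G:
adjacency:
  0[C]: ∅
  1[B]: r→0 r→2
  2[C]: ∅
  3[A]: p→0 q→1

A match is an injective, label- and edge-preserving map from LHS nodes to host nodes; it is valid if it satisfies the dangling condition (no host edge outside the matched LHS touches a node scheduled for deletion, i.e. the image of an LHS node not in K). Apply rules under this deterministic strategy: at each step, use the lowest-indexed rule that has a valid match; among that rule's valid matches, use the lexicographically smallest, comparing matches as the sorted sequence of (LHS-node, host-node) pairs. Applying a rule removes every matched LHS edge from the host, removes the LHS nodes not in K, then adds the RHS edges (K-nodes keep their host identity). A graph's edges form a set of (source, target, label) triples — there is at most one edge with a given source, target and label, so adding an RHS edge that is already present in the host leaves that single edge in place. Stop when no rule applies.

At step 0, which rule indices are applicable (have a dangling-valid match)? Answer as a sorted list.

Answer: [R3]

Derivation:
R0: no valid match — LHS pattern not found
R1: no valid match — LHS pattern not found
R2: no valid match — LHS pattern not found
R3: 2 valid matches — {0↦1, 1↦0}, {0↦1, 1↦2}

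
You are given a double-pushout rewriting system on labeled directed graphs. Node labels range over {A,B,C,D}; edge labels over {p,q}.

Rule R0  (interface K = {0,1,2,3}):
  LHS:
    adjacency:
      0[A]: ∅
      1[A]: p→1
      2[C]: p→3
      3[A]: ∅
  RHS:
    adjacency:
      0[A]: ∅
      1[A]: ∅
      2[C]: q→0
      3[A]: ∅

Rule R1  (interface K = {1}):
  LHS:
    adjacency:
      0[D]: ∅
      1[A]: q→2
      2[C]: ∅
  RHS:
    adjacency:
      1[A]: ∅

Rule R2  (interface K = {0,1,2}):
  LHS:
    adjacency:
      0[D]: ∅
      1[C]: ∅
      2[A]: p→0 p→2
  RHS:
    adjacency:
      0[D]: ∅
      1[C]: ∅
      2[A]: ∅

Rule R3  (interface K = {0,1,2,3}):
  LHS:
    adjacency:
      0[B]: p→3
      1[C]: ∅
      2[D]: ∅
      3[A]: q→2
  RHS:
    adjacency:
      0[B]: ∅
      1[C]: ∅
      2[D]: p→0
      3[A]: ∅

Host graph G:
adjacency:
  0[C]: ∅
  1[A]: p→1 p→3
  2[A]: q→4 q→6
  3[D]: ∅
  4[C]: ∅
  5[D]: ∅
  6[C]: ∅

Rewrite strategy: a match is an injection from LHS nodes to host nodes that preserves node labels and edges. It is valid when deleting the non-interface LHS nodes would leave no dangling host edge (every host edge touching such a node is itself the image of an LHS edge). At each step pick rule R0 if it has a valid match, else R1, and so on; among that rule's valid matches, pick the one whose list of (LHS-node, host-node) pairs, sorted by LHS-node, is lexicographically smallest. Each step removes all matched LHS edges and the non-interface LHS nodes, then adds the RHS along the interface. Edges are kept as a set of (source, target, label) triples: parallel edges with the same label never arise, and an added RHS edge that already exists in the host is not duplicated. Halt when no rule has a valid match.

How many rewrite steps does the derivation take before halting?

initial: |V|=7 |E|=4  E = 1-p->1 1-p->3 2-q->4 2-q->6
step 1: apply R1 at {0↦5, 1↦2, 2↦4}  → |V|=5 |E|=3  E = 1-p->1 1-p->3 2-q->6
step 2: apply R2 at {0↦3, 1↦0, 2↦1}  → |V|=5 |E|=1  E = 2-q->6
step 3: apply R1 at {0↦3, 1↦2, 2↦6}  → |V|=3 |E|=0  E = ∅
halt: no rule applies after step 3

Answer: 3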